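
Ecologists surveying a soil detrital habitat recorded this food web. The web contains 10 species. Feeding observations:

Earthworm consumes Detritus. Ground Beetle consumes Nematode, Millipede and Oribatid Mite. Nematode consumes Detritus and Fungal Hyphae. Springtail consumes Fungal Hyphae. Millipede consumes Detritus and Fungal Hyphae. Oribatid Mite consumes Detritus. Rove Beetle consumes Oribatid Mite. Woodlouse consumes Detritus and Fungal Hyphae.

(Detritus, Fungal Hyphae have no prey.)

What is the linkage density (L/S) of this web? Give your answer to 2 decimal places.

There are L = 13 links among S = 10 species.
L/S = 13/10 = 1.3000 ≈ 1.30.

L/S = 1.30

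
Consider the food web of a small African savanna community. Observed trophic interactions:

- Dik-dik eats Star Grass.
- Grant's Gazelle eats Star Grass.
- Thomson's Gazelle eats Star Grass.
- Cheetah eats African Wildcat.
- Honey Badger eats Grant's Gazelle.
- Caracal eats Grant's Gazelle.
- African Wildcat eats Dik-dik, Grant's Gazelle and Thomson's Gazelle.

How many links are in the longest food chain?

3 links

One longest chain: Star Grass → Grant's Gazelle → African Wildcat → Cheetah.
It has 4 species and 3 links.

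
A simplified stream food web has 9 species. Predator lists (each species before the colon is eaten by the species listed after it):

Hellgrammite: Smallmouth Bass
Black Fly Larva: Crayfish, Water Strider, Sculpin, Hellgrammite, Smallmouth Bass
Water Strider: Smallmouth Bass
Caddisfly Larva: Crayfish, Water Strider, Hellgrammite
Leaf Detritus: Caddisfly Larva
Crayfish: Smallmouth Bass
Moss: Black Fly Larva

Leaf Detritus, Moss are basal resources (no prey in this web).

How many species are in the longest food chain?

4 species

One longest chain: Moss → Black Fly Larva → Crayfish → Smallmouth Bass.
It has 4 species and 3 links.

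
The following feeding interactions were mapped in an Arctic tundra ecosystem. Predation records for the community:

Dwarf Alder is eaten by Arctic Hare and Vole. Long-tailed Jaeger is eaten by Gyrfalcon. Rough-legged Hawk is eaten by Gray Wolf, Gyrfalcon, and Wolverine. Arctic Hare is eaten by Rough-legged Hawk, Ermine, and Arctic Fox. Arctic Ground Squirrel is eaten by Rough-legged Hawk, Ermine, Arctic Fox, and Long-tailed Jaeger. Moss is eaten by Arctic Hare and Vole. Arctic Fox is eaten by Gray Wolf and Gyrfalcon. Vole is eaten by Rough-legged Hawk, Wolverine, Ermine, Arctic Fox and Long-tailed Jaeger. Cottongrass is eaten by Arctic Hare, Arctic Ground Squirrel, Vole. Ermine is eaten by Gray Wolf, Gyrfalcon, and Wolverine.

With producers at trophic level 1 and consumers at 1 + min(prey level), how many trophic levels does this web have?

Producers (level 1): Moss, Cottongrass, Dwarf Alder.
Following each consumer down to its lowest-level prey: Cottongrass → Arctic Ground Squirrel → Long-tailed Jaeger → Gyrfalcon (levels 1 through 4).
All prey of Gyrfalcon (Long-tailed Jaeger 3, Arctic Fox 3, Ermine 3, Rough-legged Hawk 3) are at level 3 or above, so Gyrfalcon is at level 1 + 3 = 4.
Every consumer has at least one prey at level 3 or below, so none exceeds level 4.

4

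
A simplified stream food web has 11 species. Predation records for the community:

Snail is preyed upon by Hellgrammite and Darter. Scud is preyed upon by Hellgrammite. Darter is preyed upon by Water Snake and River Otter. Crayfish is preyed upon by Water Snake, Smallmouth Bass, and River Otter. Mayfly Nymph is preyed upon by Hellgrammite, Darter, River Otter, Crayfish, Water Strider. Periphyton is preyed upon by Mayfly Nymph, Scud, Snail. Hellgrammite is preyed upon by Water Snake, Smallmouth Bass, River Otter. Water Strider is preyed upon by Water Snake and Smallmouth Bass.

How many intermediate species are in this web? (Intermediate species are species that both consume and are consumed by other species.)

7

Intermediate species (has both prey and predators): Scud, Snail, Mayfly Nymph, Hellgrammite, Darter, Crayfish, Water Strider.
Count: 7.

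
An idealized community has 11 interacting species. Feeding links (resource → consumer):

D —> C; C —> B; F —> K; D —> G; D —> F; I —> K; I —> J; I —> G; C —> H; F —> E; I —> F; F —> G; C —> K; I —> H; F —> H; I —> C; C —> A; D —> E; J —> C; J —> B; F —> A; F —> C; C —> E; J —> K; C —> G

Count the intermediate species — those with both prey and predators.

Intermediate species (has both prey and predators): J, F, C.
Count: 3.

3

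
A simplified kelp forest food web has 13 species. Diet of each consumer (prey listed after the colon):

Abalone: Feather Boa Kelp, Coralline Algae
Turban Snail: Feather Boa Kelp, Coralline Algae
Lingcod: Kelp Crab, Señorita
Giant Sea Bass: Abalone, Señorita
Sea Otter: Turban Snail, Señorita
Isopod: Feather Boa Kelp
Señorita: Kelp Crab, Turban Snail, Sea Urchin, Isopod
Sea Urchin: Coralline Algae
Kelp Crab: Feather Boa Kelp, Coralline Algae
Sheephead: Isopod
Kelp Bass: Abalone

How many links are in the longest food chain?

3 links

One longest chain: Feather Boa Kelp → Kelp Crab → Señorita → Lingcod.
It has 4 species and 3 links.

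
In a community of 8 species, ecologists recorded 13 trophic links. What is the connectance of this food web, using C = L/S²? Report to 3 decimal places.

C = 0.203

The web has S = 8 species and L = 13 feeding links.
C = L / S² = 13 / 64 = 0.2031 ≈ 0.203.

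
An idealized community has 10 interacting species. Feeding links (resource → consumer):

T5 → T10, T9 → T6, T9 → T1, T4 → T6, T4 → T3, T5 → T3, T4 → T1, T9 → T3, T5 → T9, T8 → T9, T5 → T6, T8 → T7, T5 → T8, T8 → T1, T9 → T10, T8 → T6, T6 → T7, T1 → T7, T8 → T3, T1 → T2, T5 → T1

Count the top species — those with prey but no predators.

Top species (has prey, but nothing eats it): T10, T3, T7, T2.
Count: 4.

4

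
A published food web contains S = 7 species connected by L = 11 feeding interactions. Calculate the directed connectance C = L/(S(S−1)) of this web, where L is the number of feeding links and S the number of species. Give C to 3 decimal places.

C = 0.262

The web has S = 7 species and L = 11 feeding links.
C = L / (S(S−1)) = 11 / 42 = 0.2619 ≈ 0.262.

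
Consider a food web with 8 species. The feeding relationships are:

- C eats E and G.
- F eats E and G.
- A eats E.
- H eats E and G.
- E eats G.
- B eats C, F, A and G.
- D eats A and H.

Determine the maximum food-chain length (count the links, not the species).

3 links

One longest chain: G → E → H → D.
It has 4 species and 3 links.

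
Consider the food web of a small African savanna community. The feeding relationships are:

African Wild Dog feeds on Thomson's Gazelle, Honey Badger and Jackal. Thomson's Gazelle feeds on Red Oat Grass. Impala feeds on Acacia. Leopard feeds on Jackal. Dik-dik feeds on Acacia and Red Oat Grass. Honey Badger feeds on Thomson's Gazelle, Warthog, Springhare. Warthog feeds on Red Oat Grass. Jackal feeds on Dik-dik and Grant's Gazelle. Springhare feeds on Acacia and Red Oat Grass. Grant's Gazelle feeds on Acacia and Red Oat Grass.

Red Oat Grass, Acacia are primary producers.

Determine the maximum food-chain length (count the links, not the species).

3 links

One longest chain: Red Oat Grass → Dik-dik → Jackal → Leopard.
It has 4 species and 3 links.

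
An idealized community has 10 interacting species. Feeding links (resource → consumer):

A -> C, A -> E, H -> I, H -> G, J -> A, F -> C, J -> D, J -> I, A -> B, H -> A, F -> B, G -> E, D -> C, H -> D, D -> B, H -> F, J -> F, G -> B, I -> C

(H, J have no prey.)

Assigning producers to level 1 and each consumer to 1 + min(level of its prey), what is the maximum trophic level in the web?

3

Producers (level 1): H, J.
Following each consumer down to its lowest-level prey: H → F → C (levels 1 through 3).
All prey of C (F 2, I 2, D 2, A 2) are at level 2 or above, so C is at level 1 + 2 = 3.
Every consumer has at least one prey at level 2 or below, so none exceeds level 3.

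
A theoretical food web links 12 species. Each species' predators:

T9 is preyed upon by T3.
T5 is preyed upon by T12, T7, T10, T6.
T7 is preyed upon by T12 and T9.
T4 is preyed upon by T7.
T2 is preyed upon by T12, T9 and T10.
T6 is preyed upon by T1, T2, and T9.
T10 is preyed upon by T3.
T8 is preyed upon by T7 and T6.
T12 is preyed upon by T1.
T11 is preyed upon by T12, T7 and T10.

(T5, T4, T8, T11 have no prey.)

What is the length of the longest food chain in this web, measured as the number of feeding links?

4 links

One longest chain: T5 → T6 → T2 → T9 → T3.
It has 5 species and 4 links.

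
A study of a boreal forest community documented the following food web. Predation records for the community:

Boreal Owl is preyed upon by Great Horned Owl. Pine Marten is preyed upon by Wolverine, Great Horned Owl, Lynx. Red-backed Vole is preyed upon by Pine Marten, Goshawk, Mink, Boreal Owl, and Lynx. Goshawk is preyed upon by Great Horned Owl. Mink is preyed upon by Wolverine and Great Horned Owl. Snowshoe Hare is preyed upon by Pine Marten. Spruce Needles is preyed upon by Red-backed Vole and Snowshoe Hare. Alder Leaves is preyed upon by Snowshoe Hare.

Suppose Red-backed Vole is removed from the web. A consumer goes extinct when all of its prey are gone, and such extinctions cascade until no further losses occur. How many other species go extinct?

3

Remove Red-backed Vole.
Round 1: Goshawk (all prey gone), Boreal Owl (all prey gone), Mink (all prey gone) → extinct.
No further losses. Total secondary extinctions: 3.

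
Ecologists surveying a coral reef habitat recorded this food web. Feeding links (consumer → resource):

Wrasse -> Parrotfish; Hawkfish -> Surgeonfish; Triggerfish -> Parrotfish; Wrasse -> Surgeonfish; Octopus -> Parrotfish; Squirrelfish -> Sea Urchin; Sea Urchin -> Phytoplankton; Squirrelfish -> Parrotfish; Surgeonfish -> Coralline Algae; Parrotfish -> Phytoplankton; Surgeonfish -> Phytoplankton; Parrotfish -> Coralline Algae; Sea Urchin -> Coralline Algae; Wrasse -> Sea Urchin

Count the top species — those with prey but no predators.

5

Top species (has prey, but nothing eats it): Wrasse, Squirrelfish, Octopus, Hawkfish, Triggerfish.
Count: 5.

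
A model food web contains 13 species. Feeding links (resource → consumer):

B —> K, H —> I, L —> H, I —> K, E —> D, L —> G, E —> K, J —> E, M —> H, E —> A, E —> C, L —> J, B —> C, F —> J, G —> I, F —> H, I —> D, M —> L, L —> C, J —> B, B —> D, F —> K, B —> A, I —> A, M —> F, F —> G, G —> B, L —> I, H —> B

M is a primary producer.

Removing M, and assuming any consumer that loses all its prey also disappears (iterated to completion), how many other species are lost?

12

Remove M.
Round 1: L (all prey gone), F (all prey gone) → extinct.
Round 2: H (all prey gone), G (all prey gone), J (all prey gone) → extinct.
Round 3: E (all prey gone), B (all prey gone), I (all prey gone) → extinct.
Round 4: D (all prey gone), A (all prey gone), C (all prey gone), K (all prey gone) → extinct.
No further losses. Total secondary extinctions: 12.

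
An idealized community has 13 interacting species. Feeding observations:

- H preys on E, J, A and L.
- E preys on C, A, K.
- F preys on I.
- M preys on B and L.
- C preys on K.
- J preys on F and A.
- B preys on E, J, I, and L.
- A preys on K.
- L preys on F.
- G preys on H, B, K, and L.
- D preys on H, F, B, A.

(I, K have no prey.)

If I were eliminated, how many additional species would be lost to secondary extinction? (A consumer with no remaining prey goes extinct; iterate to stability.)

2

Remove I.
Round 1: F (all prey gone) → extinct.
Round 2: L (all prey gone) → extinct.
No further losses. Total secondary extinctions: 2.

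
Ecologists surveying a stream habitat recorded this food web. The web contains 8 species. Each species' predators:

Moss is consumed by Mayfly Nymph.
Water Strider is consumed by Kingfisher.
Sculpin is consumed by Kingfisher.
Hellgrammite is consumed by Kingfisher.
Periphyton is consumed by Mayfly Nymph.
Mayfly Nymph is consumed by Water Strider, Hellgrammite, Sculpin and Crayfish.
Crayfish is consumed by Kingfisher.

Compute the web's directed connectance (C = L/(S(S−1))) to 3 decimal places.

The web has S = 8 species and L = 10 feeding links.
C = L / (S(S−1)) = 10 / 56 = 0.1786 ≈ 0.179.

C = 0.179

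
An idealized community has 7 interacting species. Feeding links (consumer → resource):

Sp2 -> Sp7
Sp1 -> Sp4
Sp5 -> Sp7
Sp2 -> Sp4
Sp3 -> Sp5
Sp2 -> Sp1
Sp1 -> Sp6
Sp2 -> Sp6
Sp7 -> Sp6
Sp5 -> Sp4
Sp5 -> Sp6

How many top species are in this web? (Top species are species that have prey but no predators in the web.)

Top species (has prey, but nothing eats it): Sp2, Sp3.
Count: 2.

2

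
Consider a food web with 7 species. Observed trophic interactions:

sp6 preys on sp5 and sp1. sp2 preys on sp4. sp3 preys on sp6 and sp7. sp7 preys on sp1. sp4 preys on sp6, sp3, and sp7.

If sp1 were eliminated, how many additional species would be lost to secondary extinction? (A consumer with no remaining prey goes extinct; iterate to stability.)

1

Remove sp1.
Round 1: sp7 (all prey gone) → extinct.
No further losses. Total secondary extinctions: 1.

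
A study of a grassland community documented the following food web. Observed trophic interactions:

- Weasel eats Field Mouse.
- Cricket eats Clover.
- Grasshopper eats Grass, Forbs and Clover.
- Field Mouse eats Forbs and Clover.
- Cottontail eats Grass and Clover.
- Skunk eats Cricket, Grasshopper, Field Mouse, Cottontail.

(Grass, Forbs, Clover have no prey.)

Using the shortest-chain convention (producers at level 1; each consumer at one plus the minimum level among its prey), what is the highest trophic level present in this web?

Producers (level 1): Grass, Forbs, Clover.
Following each consumer down to its lowest-level prey: Forbs → Field Mouse → Weasel (levels 1 through 3).
All prey of Weasel (Field Mouse 2) are at level 2 or above, so Weasel is at level 1 + 2 = 3.
Every consumer has at least one prey at level 2 or below, so none exceeds level 3.

3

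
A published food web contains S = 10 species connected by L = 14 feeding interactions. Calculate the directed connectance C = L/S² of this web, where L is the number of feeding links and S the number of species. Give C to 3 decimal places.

The web has S = 10 species and L = 14 feeding links.
C = L / S² = 14 / 100 = 0.1400 ≈ 0.140.

C = 0.140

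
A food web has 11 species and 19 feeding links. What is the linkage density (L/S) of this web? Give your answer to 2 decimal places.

L/S = 1.73

There are L = 19 links among S = 11 species.
L/S = 19/11 = 1.7273 ≈ 1.73.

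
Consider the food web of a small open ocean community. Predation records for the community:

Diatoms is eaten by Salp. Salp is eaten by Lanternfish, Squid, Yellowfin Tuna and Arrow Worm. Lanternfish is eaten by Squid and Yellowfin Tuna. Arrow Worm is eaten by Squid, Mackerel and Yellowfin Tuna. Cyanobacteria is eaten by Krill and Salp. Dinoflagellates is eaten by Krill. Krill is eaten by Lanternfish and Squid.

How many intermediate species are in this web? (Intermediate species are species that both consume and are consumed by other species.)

Intermediate species (has both prey and predators): Salp, Krill, Arrow Worm, Lanternfish.
Count: 4.

4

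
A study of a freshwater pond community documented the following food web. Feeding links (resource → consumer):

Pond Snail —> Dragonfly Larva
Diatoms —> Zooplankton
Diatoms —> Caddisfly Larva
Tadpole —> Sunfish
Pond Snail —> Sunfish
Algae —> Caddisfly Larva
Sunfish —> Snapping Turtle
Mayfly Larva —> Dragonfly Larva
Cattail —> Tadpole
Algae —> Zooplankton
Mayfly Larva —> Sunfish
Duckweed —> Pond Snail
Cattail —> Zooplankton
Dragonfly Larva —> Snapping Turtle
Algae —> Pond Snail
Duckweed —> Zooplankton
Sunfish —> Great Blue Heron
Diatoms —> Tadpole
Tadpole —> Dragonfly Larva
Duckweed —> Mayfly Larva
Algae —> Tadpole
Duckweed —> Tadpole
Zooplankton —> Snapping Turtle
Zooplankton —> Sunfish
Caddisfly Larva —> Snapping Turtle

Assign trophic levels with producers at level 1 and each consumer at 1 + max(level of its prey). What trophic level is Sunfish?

Duckweed is a producer → level 1.
Mayfly Larva eats Duckweed → level 2.
Sunfish eats Mayfly Larva (level 2); other prey at levels: Tadpole 2, Pond Snail 2, Zooplankton 2 → level 3.

Trophic level 3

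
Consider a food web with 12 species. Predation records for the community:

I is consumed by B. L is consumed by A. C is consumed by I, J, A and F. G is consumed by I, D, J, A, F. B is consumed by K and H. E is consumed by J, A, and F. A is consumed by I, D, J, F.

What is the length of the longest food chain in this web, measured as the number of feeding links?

One longest chain: E → A → I → B → H.
It has 5 species and 4 links.

4 links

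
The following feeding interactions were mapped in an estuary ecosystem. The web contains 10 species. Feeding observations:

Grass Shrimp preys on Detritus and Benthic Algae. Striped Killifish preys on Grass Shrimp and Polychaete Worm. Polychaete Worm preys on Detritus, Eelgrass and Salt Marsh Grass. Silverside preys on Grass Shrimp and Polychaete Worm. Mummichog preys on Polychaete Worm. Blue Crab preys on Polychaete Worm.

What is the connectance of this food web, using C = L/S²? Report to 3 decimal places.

C = 0.110

The web has S = 10 species and L = 11 feeding links.
C = L / S² = 11 / 100 = 0.1100 ≈ 0.110.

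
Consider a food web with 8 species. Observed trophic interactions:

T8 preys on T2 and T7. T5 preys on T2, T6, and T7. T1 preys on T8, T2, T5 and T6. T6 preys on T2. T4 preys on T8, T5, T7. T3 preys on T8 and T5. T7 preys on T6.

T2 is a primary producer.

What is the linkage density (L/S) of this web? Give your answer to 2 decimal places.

There are L = 16 links among S = 8 species.
L/S = 16/8 = 2.0000 ≈ 2.00.

L/S = 2.00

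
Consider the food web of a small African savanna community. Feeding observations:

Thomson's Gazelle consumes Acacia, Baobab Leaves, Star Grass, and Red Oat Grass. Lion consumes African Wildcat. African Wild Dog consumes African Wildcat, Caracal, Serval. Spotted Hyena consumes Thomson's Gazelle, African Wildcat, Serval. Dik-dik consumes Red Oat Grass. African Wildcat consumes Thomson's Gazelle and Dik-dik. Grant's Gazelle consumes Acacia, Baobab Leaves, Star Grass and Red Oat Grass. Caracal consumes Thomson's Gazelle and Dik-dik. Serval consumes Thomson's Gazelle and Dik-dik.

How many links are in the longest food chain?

3 links

One longest chain: Red Oat Grass → Dik-dik → African Wildcat → Lion.
It has 4 species and 3 links.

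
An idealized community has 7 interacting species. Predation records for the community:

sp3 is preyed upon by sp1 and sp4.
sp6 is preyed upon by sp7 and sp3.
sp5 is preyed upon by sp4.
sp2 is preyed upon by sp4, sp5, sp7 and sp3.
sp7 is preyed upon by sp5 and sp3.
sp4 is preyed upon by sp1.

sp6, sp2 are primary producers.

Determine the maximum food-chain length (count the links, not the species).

One longest chain: sp6 → sp7 → sp5 → sp4 → sp1.
It has 5 species and 4 links.

4 links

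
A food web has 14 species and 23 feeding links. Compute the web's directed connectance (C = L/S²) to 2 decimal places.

C = 0.12

The web has S = 14 species and L = 23 feeding links.
C = L / S² = 23 / 196 = 0.1173 ≈ 0.12.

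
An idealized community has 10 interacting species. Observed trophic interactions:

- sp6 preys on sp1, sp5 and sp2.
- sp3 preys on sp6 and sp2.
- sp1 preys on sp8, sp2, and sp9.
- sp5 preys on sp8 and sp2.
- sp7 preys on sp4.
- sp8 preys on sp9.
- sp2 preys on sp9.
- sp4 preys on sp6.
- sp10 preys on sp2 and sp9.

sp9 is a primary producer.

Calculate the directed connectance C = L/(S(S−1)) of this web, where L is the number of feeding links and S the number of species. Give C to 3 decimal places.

The web has S = 10 species and L = 16 feeding links.
C = L / (S(S−1)) = 16 / 90 = 0.1778 ≈ 0.178.

C = 0.178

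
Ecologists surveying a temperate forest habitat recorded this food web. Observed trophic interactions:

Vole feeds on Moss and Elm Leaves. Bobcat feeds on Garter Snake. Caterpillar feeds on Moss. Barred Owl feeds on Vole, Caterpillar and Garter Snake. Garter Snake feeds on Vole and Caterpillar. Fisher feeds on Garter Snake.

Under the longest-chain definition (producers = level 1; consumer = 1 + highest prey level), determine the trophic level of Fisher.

Elm Leaves is a producer → level 1.
Vole eats Elm Leaves (level 1); other prey at levels: Moss 1 → level 2.
Garter Snake eats Vole (level 2); other prey at levels: Caterpillar 2 → level 3.
Fisher eats Garter Snake → level 4.

Trophic level 4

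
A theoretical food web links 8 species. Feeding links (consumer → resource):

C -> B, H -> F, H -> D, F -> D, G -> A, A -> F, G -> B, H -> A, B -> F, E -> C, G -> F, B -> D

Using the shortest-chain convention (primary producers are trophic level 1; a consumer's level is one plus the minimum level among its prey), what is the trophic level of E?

D is a producer → level 1.
B eats D → level 2.
C eats B → level 3.
E eats C → level 4.
No prey of E is below level 3, so 4 is the minimum.

Trophic level 4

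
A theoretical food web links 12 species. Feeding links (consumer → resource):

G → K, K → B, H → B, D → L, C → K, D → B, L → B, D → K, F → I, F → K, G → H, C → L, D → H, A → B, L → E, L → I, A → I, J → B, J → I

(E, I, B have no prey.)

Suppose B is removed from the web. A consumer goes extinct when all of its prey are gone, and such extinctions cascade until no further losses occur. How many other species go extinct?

Remove B.
Round 1: K (all prey gone), H (all prey gone) → extinct.
Round 2: G (all prey gone) → extinct.
No further losses. Total secondary extinctions: 3.

3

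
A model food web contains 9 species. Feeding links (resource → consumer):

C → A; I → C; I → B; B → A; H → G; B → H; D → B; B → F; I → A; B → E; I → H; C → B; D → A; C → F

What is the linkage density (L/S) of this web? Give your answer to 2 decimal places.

L/S = 1.56

There are L = 14 links among S = 9 species.
L/S = 14/9 = 1.5556 ≈ 1.56.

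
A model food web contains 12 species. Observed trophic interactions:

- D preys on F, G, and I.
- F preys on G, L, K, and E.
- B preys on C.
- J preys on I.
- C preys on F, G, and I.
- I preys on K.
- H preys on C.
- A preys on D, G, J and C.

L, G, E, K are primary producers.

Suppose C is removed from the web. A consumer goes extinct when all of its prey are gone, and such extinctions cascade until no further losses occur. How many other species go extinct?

Remove C.
Round 1: H (all prey gone), B (all prey gone) → extinct.
No further losses. Total secondary extinctions: 2.

2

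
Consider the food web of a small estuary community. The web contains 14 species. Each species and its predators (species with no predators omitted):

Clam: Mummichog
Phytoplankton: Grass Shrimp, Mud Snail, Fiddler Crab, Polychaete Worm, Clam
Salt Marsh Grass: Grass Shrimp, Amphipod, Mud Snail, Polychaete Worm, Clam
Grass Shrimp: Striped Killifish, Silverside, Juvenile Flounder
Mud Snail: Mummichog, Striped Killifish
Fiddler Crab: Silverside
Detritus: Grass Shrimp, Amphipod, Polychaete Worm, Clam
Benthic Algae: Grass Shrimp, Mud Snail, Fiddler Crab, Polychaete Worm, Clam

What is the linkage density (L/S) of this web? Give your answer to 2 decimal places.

There are L = 26 links among S = 14 species.
L/S = 26/14 = 1.8571 ≈ 1.86.

L/S = 1.86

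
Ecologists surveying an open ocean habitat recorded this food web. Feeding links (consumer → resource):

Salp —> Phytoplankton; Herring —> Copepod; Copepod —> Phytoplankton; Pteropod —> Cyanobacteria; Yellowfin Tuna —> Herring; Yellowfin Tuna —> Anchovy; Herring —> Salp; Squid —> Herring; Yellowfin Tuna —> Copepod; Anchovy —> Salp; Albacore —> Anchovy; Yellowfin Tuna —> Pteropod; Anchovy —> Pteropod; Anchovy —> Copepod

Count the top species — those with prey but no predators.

Top species (has prey, but nothing eats it): Albacore, Squid, Yellowfin Tuna.
Count: 3.

3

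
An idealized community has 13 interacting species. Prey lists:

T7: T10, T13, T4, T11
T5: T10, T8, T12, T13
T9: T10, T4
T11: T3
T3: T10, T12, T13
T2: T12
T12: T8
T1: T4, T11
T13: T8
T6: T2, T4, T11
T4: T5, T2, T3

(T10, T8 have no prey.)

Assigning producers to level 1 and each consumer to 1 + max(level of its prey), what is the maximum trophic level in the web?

5

Producers (level 1): T10, T8.
T8 → T12 → T3 → T11 → T1 gives T1 level 5.
No species has a prey at level 5, so no species reaches level 6.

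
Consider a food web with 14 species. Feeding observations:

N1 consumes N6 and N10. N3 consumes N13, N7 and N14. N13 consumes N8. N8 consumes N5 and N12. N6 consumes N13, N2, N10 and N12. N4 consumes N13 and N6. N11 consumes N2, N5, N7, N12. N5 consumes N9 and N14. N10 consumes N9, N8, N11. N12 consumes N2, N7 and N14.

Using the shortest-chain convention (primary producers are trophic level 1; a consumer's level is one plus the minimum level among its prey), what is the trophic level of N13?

N14 is a producer → level 1.
N12 eats N14 → level 2.
N8 eats N12 → level 3.
N13 eats N8 → level 4.
No prey of N13 is below level 3, so 4 is the minimum.

Trophic level 4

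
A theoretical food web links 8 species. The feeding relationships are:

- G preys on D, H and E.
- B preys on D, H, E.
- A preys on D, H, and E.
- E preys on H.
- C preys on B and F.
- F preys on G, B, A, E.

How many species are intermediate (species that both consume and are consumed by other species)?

5

Intermediate species (has both prey and predators): E, B, G, A, F.
Count: 5.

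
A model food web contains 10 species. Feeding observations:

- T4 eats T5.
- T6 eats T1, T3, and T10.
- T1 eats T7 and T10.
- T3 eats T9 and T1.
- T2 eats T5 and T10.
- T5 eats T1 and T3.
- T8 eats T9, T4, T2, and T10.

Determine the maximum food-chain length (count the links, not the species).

5 links

One longest chain: T7 → T1 → T3 → T5 → T4 → T8.
It has 6 species and 5 links.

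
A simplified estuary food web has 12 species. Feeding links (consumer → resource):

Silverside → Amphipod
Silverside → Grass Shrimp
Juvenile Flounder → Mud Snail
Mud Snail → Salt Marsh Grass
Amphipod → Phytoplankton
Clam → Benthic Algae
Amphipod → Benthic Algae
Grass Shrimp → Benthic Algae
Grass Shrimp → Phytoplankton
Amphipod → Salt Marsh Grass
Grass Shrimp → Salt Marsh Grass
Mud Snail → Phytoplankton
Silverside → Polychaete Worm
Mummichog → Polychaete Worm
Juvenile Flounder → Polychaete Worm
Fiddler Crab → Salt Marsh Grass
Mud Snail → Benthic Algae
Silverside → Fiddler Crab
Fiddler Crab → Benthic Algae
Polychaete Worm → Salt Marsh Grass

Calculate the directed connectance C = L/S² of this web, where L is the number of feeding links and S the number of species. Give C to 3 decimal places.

C = 0.139

The web has S = 12 species and L = 20 feeding links.
C = L / S² = 20 / 144 = 0.1389 ≈ 0.139.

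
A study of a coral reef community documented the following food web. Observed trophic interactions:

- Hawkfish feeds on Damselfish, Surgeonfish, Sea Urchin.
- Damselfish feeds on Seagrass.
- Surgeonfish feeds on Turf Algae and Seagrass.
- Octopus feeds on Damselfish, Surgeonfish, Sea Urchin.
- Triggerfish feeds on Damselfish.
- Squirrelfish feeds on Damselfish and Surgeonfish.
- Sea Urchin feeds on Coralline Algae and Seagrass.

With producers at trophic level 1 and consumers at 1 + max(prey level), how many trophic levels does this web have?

3

Producers (level 1): Turf Algae, Coralline Algae, Seagrass.
Seagrass → Damselfish → Octopus gives Octopus level 3.
No species has a prey at level 3, so no species reaches level 4.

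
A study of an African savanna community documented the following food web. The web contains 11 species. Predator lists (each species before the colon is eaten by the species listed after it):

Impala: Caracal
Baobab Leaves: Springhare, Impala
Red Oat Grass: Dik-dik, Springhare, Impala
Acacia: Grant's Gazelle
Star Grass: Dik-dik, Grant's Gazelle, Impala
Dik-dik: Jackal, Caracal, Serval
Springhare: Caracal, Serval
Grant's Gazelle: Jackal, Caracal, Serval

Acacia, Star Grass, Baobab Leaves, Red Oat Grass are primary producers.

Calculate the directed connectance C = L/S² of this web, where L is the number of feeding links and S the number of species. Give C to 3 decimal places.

C = 0.149

The web has S = 11 species and L = 18 feeding links.
C = L / S² = 18 / 121 = 0.1488 ≈ 0.149.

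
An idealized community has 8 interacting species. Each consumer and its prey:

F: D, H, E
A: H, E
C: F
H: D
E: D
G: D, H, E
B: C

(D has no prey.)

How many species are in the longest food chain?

One longest chain: D → H → F → C → B.
It has 5 species and 4 links.

5 species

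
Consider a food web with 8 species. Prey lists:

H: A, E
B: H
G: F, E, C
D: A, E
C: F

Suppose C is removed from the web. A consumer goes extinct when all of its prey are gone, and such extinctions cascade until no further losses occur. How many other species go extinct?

0

Remove C.
Every predator of it retains at least one other prey: G still has F, E.
No consumer loses all prey, so no secondary extinctions occur.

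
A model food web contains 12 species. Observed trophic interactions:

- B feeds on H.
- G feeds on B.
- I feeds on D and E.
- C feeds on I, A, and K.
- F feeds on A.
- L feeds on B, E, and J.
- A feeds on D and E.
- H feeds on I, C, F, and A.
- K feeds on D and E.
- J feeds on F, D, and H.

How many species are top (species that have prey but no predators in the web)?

Top species (has prey, but nothing eats it): G, L.
Count: 2.

2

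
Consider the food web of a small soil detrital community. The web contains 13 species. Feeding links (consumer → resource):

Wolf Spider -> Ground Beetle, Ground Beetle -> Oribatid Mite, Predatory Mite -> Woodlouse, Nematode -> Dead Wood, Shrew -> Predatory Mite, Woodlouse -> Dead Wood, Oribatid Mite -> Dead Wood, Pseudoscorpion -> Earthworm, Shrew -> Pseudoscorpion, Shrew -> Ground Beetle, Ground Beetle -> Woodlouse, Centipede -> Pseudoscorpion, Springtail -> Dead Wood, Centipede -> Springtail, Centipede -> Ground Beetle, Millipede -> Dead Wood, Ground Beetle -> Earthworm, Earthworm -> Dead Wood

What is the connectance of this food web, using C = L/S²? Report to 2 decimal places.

The web has S = 13 species and L = 18 feeding links.
C = L / S² = 18 / 169 = 0.1065 ≈ 0.11.

C = 0.11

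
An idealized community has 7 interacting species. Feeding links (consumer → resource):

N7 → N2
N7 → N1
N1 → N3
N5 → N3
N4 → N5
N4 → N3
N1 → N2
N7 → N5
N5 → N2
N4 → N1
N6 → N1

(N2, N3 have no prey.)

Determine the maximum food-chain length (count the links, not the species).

One longest chain: N2 → N1 → N6.
It has 3 species and 2 links.

2 links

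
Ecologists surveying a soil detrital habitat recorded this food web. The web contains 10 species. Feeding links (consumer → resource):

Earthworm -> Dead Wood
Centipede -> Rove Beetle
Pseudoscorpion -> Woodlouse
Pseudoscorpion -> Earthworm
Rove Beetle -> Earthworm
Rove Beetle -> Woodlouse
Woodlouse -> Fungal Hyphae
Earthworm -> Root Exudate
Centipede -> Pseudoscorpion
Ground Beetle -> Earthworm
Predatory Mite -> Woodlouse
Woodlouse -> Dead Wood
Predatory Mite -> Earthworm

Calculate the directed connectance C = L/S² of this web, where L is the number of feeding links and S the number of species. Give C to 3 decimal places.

The web has S = 10 species and L = 13 feeding links.
C = L / S² = 13 / 100 = 0.1300 ≈ 0.130.

C = 0.130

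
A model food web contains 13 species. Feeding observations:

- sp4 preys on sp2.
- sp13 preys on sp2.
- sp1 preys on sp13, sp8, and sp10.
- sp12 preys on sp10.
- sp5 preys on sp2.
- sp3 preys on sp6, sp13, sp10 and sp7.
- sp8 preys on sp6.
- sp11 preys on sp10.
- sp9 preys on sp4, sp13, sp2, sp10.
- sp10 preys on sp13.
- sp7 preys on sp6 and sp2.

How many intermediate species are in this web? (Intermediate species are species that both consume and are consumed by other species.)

5

Intermediate species (has both prey and predators): sp7, sp13, sp8, sp4, sp10.
Count: 5.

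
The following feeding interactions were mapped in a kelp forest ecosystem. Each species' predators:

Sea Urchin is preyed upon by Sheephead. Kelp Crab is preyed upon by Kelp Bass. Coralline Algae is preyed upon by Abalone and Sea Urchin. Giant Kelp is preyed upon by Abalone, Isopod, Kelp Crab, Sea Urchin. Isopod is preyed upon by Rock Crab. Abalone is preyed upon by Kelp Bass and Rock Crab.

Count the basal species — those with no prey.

Basal species (no prey listed): Giant Kelp, Coralline Algae.
Count: 2.

2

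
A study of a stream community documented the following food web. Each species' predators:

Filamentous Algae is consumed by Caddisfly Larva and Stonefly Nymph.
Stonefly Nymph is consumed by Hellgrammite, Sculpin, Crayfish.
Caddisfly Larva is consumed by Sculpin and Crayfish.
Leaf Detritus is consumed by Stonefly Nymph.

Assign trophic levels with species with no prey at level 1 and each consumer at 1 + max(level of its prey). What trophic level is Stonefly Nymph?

Filamentous Algae has no prey (basal) → level 1.
Stonefly Nymph eats Filamentous Algae (level 1); other prey at levels: Leaf Detritus 1 → level 2.

Trophic level 2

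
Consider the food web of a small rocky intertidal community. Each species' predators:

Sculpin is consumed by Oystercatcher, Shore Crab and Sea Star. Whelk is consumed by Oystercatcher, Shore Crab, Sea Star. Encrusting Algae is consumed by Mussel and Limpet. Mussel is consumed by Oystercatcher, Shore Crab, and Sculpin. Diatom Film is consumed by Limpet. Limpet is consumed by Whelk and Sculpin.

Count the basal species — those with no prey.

2

Basal species (no prey listed): Diatom Film, Encrusting Algae.
Count: 2.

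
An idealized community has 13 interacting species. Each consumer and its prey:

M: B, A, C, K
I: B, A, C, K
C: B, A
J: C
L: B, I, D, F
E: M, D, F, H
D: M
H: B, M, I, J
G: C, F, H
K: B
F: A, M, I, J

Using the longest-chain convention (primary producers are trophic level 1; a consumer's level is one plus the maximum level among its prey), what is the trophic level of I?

B is a producer → level 1.
C eats B (level 1); other prey at levels: A 1 → level 2.
I eats C (level 2); other prey at levels: B 1, A 1, K 2 → level 3.

Trophic level 3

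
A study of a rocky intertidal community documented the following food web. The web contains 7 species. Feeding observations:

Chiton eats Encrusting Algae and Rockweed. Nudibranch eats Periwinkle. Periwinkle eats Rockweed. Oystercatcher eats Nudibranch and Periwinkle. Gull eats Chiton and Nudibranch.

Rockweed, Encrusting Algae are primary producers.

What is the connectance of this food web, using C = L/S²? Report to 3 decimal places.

The web has S = 7 species and L = 8 feeding links.
C = L / S² = 8 / 49 = 0.1633 ≈ 0.163.

C = 0.163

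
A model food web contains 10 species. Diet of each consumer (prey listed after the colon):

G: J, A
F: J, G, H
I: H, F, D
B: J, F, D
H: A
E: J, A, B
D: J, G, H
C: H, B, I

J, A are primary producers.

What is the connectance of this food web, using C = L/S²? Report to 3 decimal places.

C = 0.210

The web has S = 10 species and L = 21 feeding links.
C = L / S² = 21 / 100 = 0.2100 ≈ 0.210.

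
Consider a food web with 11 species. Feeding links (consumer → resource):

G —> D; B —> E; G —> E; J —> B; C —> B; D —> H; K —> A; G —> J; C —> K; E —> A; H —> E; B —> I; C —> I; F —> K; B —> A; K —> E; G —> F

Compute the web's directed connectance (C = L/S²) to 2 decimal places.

C = 0.14

The web has S = 11 species and L = 17 feeding links.
C = L / S² = 17 / 121 = 0.1405 ≈ 0.14.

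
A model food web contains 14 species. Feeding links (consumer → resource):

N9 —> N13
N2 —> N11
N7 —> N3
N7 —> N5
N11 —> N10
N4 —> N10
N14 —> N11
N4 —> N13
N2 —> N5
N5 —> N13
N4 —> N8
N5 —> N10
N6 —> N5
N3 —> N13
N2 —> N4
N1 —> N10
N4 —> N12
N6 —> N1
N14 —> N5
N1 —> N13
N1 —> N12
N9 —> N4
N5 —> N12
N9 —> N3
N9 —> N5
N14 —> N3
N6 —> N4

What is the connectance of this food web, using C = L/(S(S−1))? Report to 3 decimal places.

C = 0.148

The web has S = 14 species and L = 27 feeding links.
C = L / (S(S−1)) = 27 / 182 = 0.1484 ≈ 0.148.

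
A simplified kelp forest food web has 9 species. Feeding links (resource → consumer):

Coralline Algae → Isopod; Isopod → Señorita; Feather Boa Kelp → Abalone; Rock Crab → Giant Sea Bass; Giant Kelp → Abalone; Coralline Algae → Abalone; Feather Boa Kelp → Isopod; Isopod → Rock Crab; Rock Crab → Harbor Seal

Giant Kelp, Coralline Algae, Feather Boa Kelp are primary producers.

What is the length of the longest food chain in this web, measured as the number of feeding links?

3 links

One longest chain: Coralline Algae → Isopod → Rock Crab → Harbor Seal.
It has 4 species and 3 links.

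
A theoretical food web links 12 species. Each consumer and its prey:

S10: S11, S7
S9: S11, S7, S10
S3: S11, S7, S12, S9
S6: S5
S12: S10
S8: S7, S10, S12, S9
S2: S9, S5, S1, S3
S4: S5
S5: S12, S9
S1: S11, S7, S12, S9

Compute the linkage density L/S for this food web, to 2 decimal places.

There are L = 26 links among S = 12 species.
L/S = 26/12 = 2.1667 ≈ 2.17.

L/S = 2.17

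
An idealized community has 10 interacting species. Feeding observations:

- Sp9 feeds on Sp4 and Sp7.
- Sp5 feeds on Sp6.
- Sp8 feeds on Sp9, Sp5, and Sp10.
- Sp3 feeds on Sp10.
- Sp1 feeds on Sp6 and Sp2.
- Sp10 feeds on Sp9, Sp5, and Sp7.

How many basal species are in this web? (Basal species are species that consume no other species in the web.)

4

Basal species (no prey listed): Sp2, Sp7, Sp4, Sp6.
Count: 4.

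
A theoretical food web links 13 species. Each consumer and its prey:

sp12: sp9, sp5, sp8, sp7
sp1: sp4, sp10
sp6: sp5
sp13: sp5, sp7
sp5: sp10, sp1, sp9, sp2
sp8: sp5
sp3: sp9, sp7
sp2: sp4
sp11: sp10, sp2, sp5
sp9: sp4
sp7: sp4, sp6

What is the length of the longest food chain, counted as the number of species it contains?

6 species

One longest chain: sp4 → sp1 → sp5 → sp6 → sp7 → sp13.
It has 6 species and 5 links.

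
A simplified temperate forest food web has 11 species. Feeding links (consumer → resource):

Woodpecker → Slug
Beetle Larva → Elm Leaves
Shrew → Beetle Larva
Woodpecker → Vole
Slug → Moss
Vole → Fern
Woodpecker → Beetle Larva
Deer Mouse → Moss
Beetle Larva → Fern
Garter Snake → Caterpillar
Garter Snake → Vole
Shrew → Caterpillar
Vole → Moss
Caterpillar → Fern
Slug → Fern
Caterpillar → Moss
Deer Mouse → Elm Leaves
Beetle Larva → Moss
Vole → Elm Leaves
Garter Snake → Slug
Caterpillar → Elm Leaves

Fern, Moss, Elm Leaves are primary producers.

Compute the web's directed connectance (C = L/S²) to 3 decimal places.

The web has S = 11 species and L = 21 feeding links.
C = L / S² = 21 / 121 = 0.1736 ≈ 0.174.

C = 0.174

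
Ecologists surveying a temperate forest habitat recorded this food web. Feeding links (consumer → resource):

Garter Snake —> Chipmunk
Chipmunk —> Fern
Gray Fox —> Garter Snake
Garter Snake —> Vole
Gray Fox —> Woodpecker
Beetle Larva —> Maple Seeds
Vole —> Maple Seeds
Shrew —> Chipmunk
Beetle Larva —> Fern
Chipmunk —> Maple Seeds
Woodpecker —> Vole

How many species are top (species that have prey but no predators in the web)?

Top species (has prey, but nothing eats it): Beetle Larva, Shrew, Gray Fox.
Count: 3.

3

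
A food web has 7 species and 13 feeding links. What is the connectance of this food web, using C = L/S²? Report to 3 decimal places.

The web has S = 7 species and L = 13 feeding links.
C = L / S² = 13 / 49 = 0.2653 ≈ 0.265.

C = 0.265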